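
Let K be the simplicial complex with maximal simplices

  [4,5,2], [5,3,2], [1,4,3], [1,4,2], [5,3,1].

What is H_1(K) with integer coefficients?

Order the vertices as 1 < 2 < 3 < 4 < 5. Listing each simplex with vertices in this order, K has dimension 2 with simplices:

  0-simplices (5): [1], [2], [3], [4], [5]
  1-simplices (10): [1,2], [1,3], [1,4], [1,5], [2,3], [2,4], [2,5], [3,4], [3,5], [4,5]
  2-simplices (5): [1,2,4], [1,3,4], [1,3,5], [2,3,5], [2,4,5]

giving chain groups C_0 ≅ Z^5, C_1 ≅ Z^10, C_2 ≅ Z^5.

Boundary ∂_1: C_1 → C_0 is given by ∂[p,q] = [q] − [p].
This gives a 5×10 integer matrix of rank 4; reducing to Smith normal form yields diagonal entries (1,1,1,1).

Boundary ∂_2: C_2 → C_1 acts by ∂[p,q,r] = [q,r] − [p,r] + [p,q]. For instance
  ∂[1,2,4] = [2,4] − [1,4] + [1,2],
  ∂[2,4,5] = [4,5] − [2,5] + [2,4].
The 10×5 boundary matrix has rank 5 and Smith normal form diag(1,1,1,1,1).

From H_k ≅ ker(∂_k) / im(∂_{k+1}) we obtain:

  H_1: rank ker ∂_1 − rank ∂_2 = (10 − 4) − 5 = 1, and the invariant factors of ∂_2 are all 1, so H_1 = Z.

H_1 = Z.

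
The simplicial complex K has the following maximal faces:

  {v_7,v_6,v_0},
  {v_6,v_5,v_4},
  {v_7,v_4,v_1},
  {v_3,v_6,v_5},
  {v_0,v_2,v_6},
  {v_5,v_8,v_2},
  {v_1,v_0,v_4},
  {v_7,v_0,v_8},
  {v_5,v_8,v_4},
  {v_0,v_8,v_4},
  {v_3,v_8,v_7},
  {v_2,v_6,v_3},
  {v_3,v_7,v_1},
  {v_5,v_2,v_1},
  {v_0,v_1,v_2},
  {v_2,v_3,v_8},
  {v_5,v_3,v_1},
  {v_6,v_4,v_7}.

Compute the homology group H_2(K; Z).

H_2 ≅ 0.

Take the total order v_0 < v_1 < v_2 < v_3 < v_4 < v_5 < v_6 < v_7 < v_8 on the vertex set. Then K (dimension 2) consists of the simplices:

  0-simplices (9): [v_0], [v_1], [v_2], [v_3], [v_4], [v_5], [v_6], [v_7], [v_8]
  1-simplices (27): (27 of them)
  2-simplices (18): (18 of them)

so the chain groups are C_0 ≅ Z^9, C_1 ≅ Z^27, C_2 ≅ Z^18.

The boundary map ∂_1: C_1 → C_0 is given by ∂[p,q] = [q] − [p].
The 9×27 boundary matrix has rank 8 and Smith normal form diag(1,1,1,1,1,1,1,1).

∂_2: C_2 → C_1 maps a triangle to the signed sum of its edges. For instance
  ∂[v_0,v_1,v_4] = [v_1,v_4] − [v_0,v_4] + [v_0,v_1],
  ∂[v_4,v_6,v_7] = [v_6,v_7] − [v_4,v_7] + [v_4,v_6].
The 27×18 boundary matrix has rank 18 and Smith normal form diag(1,1,1,1,1,1,1,1,1,1,1,1,1,1,1,1,1,2).

Computing H_k = (kernel of ∂_k) / (image of ∂_{k+1}):

  H_2: rank ker ∂_2 − rank ∂_3 = (18 − 18) − 0 = 0, and there is no ∂_3, so H_2 ≅ 0.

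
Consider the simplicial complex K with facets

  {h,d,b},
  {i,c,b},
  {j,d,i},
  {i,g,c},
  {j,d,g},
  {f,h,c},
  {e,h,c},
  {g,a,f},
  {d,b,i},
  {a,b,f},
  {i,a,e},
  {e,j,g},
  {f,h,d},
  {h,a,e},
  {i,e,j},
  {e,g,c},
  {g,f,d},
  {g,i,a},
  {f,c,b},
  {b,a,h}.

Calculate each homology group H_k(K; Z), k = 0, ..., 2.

H_0 ≅ Z,  H_1 ≅ Z ⊕ Z/2,  H_2 = 0.

We work with the vertex ordering a < b < c < d < e < f < g < h < i < j. The simplices of K, each written with vertices in increasing order, are:

  0-simplices (10): a, b, c, d, e, f, g, h, i, j
  1-simplices (30): ab, ae, af, ag, ah, ai, bc, bd, bf, bh, bi, ce, cf, cg, ch, ci, df, dg, dh, di, dj, eg, eh, ei, ej, fg, fh, gi, gj, ij
  2-simplices (20): abf, abh, aeh, aei, afg, agi, bcf, bci, bdh, bdi, ceg, ceh, cfh, cgi, dfg, dfh, dgj, dij, egj, eij

so the chain groups are C_0 ≅ Z^10, C_1 ≅ Z^30, C_2 ≅ Z^20.

∂_1: C_1 → C_0 is given by ∂[p,q] = [q] − [p].
This gives a 10×30 integer matrix of rank 9; reducing to Smith normal form yields diagonal entries (1,1,1,1,1,1,1,1,1).

Boundary ∂_2: C_2 → C_1 maps a triangle to the signed sum of its edges. For instance
  ∂bcf = cf − bf + bc,
  ∂afg = fg − ag + af.
The resulting 30×20 matrix has rank 20, and its Smith normal form has invariant factors (1,1,1,1,1,1,1,1,1,1,1,1,1,1,1,1,1,1,1,2).

Reading off H_k = ker ∂_k / im ∂_{k+1}:

  H_0: rank C_0 − rank ∂_1 = 10 − 9 = 1, and the invariant factors of ∂_1 are all 1, so H_0 ≅ Z.
  H_1: rank ker ∂_1 − rank ∂_2 = (30 − 9) − 20 = 1, and ∂_2 has invariant factor 2 > 1, so H_1 ≅ Z ⊕ Z/2.
  H_2: rank ker ∂_2 − rank ∂_3 = (20 − 20) − 0 = 0, and there is no ∂_3, so H_2 ≅ 0.

As a check, the Euler characteristic is 10 − 30 + 20 = 0, which agrees with 1 − 1 + 0 = 0.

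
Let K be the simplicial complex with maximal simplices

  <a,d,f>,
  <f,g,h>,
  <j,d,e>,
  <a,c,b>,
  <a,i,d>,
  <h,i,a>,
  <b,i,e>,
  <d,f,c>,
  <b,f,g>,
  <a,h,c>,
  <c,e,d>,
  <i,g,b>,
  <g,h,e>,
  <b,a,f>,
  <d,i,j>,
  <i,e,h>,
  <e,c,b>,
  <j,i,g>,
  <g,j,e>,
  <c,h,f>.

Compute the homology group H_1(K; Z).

Fix the vertex order a < b < c < d < e < f < g < h < i < j and write every simplex with vertices in increasing order. Then dim K = 2 and the simplices of K are:

  0-simplices (10): a, b, c, d, e, f, g, h, i, j
  1-simplices (30): ab, ac, ad, af, ah, ai, bc, be, bf, bg, bi, cd, ce, cf, ch, de, df, di, dj, eg, eh, ei, ej, fg, fh, gh, gi, gj, hi, ij
  2-simplices (20): abc, abf, ach, adf, adi, ahi, bce, bei, bfg, bgi, cde, cdf, cfh, dej, dij, egh, egj, ehi, fgh, gij

giving chain groups C_0 ≅ Z^10, C_1 ≅ Z^30, C_2 ≅ Z^20.

The boundary map ∂_1: C_1 → C_0 sends each edge [p,q] (with p < q) to q − p. For instance
  ∂eg = g − e.
The 10×30 boundary matrix has rank 9 and Smith normal form diag(1,1,1,1,1,1,1,1,1).

Boundary ∂_2: C_2 → C_1 acts by ∂[p,q,r] = [q,r] − [p,r] + [p,q]. For instance
  ∂cfh = fh − ch + cf,
  ∂cdf = df − cf + cd.
This gives a 30×20 integer matrix of rank 20; reducing to Smith normal form yields diagonal entries (1,1,1,1,1,1,1,1,1,1,1,1,1,1,1,1,1,1,1,2).

Now H_k = ker ∂_k / im ∂_{k+1}, so:

  H_1: rank ker ∂_1 − rank ∂_2 = (30 − 9) − 20 = 1, and ∂_2 has invariant factor 2 > 1, so H_1 ≅ Z ⊕ Z_2.

H_1 = Z ⊕ Z_2.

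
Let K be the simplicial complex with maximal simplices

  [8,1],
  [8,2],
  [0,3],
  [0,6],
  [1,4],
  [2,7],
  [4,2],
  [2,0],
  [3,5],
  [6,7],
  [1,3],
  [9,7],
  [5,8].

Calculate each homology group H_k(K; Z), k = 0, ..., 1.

K has 10 vertices, 13 edges.
rank ∂_0 = 0, rank ∂_1 = 9 ⇒ b_0 = 10 − 0 − 9 = 1; all invariant factors of ∂_1 are 1 so no torsion. So H_0 = Z.
rank ∂_1 = 9, rank ∂_2 = 0 ⇒ b_1 = 13 − 9 − 0 = 4. So H_1 = Z^4.

H_0 ≅ Z,  H_1 ≅ Z^4.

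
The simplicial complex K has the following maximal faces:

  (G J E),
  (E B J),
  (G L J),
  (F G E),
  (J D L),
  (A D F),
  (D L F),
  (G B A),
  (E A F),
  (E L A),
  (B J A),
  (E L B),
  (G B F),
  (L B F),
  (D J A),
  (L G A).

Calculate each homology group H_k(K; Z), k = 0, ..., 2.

Take the total order A < B < D < E < F < G < J < L on the vertex set. Then K (dimension 2) consists of the simplices:

  0-simplices (8): A, B, D, E, F, G, J, L
  1-simplices (24): AB, AD, AE, AF, AG, AJ, AL, BE, BF, BG, BJ, BL, DF, DJ, DL, EF, EG, EJ, EL, FG, FL, GJ, GL, JL
  2-simplices (16): ABG, ABJ, ADF, ADJ, AEF, AEL, AGL, BEJ, BEL, BFG, BFL, DFL, DJL, EFG, EGJ, GJL

Hence C_0 ≅ Z^8, C_1 ≅ Z^24, C_2 ≅ Z^16.

The boundary map ∂_1: C_1 → C_0 sends each edge [p,q] (with p < q) to q − p. For instance
  ∂AF = F − A.
The resulting 8×24 matrix has rank 7, and its Smith normal form has invariant factors (1,1,1,1,1,1,1).

∂_2: C_2 → C_1 sends each 2-simplex [p,q,r] to [q,r] − [p,r] + [p,q]. For instance
  ∂AGL = GL − AL + AG,
  ∂ADF = DF − AF + AD.
As a 24×16 matrix over Z this has rank 15, with invariant factors (1,1,1,1,1,1,1,1,1,1,1,1,1,1,1).

Now H_k = ker ∂_k / im ∂_{k+1}, so:

  H_0: rank C_0 − rank ∂_1 = 8 − 7 = 1, and the invariant factors of ∂_1 are all 1, so H_0 ≅ Z.
  H_1: rank ker ∂_1 − rank ∂_2 = (24 − 7) − 15 = 2, and the invariant factors of ∂_2 are all 1, so H_1 ≅ Z^2.
  H_2: rank ker ∂_2 − rank ∂_3 = (16 − 15) − 0 = 1, and there is no ∂_3, so H_2 ≅ Z.

As a check, the Euler characteristic is 8 − 24 + 16 = 0, which agrees with 1 − 2 + 1 = 0.
(K is a triangulation of the torus T^2.)

H_0 ≅ Z,  H_1 ≅ Z^2,  H_2 ≅ Z.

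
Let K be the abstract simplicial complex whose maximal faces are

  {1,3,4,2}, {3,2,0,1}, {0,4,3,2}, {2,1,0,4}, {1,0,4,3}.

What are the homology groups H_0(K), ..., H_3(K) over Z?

H_0 ≅ Z,  H_1 = 0,  H_2 = 0,  H_3 ≅ Z.

Order the vertices as 0 < 1 < 2 < 3 < 4. Listing each simplex with vertices in this order, K has dimension 3 with simplices:

  0-simplices (5): [0], [1], [2], [3], [4]
  1-simplices (10): [0,1], [0,2], [0,3], [0,4], [1,2], [1,3], [1,4], [2,3], [2,4], [3,4]
  2-simplices (10): [0,1,2], [0,1,3], [0,1,4], [0,2,3], [0,2,4], [0,3,4], [1,2,3], [1,2,4], [1,3,4], [2,3,4]
  3-simplices (5): [0,1,2,3], [0,1,2,4], [0,1,3,4], [0,2,3,4], [1,2,3,4]

giving chain groups C_0 ≅ Z^5, C_1 ≅ Z^10, C_2 ≅ Z^10, C_3 ≅ Z^5.

The boundary map ∂_1: C_1 → C_0 maps an edge to its endpoints' difference, ∂[p,q] = q − p. For instance
  ∂[0,3] = [3] − [0].
The 5×10 boundary matrix has rank 4 and Smith normal form diag(1,1,1,1).

∂_2: C_2 → C_1 acts by ∂[p,q,r] = [q,r] − [p,r] + [p,q]. For instance
  ∂[0,1,4] = [1,4] − [0,4] + [0,1],
  ∂[1,3,4] = [3,4] − [1,4] + [1,3].
As a 10×10 matrix over Z this has rank 6, with invariant factors (1,1,1,1,1,1).

The boundary map ∂_3: C_3 → C_2 sends each 3-simplex σ to the alternating sum Σ_i (−1)^i (σ with its i-th vertex removed). For instance
  ∂[1,2,3,4] = [2,3,4] − [1,3,4] + [1,2,4] − [1,2,3],
  ∂[0,1,2,3] = [1,2,3] − [0,2,3] + [0,1,3] − [0,1,2].
This gives a 10×5 integer matrix of rank 4; reducing to Smith normal form yields diagonal entries (1,1,1,1).

From H_k ≅ ker(∂_k) / im(∂_{k+1}) we obtain:

  H_0: rank C_0 − rank ∂_1 = 5 − 4 = 1, and the invariant factors of ∂_1 are all 1, so H_0 = Z.
  H_1: rank ker ∂_1 − rank ∂_2 = (10 − 4) − 6 = 0, and the invariant factors of ∂_2 are all 1, so H_1 = 0.
  H_2: rank ker ∂_2 − rank ∂_3 = (10 − 6) − 4 = 0, and the invariant factors of ∂_3 are all 1, so H_2 = 0.
  H_3: rank ker ∂_3 − rank ∂_4 = (5 − 4) − 0 = 1, and there is no ∂_4, so H_3 = Z.

As a check, the Euler characteristic is 5 − 10 + 10 − 5 = 0, which agrees with 1 − 0 + 0 − 1 = 0.
(K is a triangulation of the 3-sphere S^3.)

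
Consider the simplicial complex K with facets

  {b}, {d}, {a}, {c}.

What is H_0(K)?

K has 4 vertices.
rank ∂_0 = 0, rank ∂_1 = 0 ⇒ b_0 = 4 − 0 − 0 = 4. So H_0 ≅ Z^4.

H_0 = Z^4.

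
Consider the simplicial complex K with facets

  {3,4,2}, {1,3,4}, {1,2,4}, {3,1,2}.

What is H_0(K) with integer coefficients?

H_0 = Z.

Fix the vertex order 1 < 2 < 3 < 4 and write every simplex with vertices in increasing order. Then dim K = 2 and the simplices of K are:

  0-simplices (4): [1], [2], [3], [4]
  1-simplices (6): [1,2], [1,3], [1,4], [2,3], [2,4], [3,4]
  2-simplices (4): [1,2,3], [1,2,4], [1,3,4], [2,3,4]

giving chain groups C_0 ≅ Z^4, C_1 ≅ Z^6, C_2 ≅ Z^4.

∂_1: C_1 → C_0 is given by ∂[p,q] = [q] − [p].
The resulting 4×6 matrix has rank 3, and its Smith normal form has invariant factors (1,1,1).

Boundary ∂_2: C_2 → C_1 maps a triangle to the signed sum of its edges. For instance
  ∂[2,3,4] = [3,4] − [2,4] + [2,3],
  ∂[1,3,4] = [3,4] − [1,4] + [1,3].
As a 6×4 matrix over Z this has rank 3, with invariant factors (1,1,1).

Reading off H_k = ker ∂_k / im ∂_{k+1}:

  H_0: rank C_0 − rank ∂_1 = 4 − 3 = 1, and the invariant factors of ∂_1 are all 1, so H_0 = Z.

(K is a triangulation of the 2-sphere S^2.)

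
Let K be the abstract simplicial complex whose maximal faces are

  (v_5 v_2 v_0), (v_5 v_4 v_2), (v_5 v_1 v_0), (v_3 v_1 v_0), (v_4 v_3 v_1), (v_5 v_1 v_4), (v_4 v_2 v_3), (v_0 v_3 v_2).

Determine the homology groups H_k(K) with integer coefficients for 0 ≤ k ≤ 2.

H_0 = Z,  H_1 = 0,  H_2 = Z.

K has 6 vertices, 12 edges, 8 triangles.
rank ∂_0 = 0, rank ∂_1 = 5 ⇒ b_0 = 6 − 0 − 5 = 1; all invariant factors of ∂_1 are 1 so no torsion. So H_0 ≅ Z.
rank ∂_1 = 5, rank ∂_2 = 7 ⇒ b_1 = 12 − 5 − 7 = 0; all invariant factors of ∂_2 are 1 so no torsion. So H_1 ≅ 0.
rank ∂_2 = 7, rank ∂_3 = 0 ⇒ b_2 = 8 − 7 − 0 = 1. So H_2 ≅ Z.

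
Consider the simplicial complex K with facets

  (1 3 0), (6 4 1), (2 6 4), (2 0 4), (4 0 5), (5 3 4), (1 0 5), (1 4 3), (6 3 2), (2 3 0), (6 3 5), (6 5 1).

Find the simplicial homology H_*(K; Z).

H_0 = Z,  H_1 = Z/2,  H_2 = 0.

Take the total order 0 < 1 < 2 < 3 < 4 < 5 < 6 on the vertex set. Then K (dimension 2) consists of the simplices:

  0-simplices (7): [0], [1], [2], [3], [4], [5], [6]
  1-simplices (18): [0,1], [0,2], [0,3], [0,4], [0,5], [1,3], [1,4], [1,5], [1,6], [2,3], [2,4], [2,6], [3,4], [3,5], [3,6], [4,5], [4,6], [5,6]
  2-simplices (12): [0,1,3], [0,1,5], [0,2,3], [0,2,4], [0,4,5], [1,3,4], [1,4,6], [1,5,6], [2,3,6], [2,4,6], [3,4,5], [3,5,6]

Hence C_0 ≅ Z^7, C_1 ≅ Z^18, C_2 ≅ Z^12.

∂_1: C_1 → C_0 is given by ∂[p,q] = [q] − [p].
The resulting 7×18 matrix has rank 6, and its Smith normal form has invariant factors (1,1,1,1,1,1).

The boundary map ∂_2: C_2 → C_1 maps a triangle to the signed sum of its edges. For instance
  ∂[2,3,6] = [3,6] − [2,6] + [2,3],
  ∂[1,3,4] = [3,4] − [1,4] + [1,3].
As a 18×12 matrix over Z this has rank 12, with invariant factors (1,1,1,1,1,1,1,1,1,1,1,2).

From H_k ≅ ker(∂_k) / im(∂_{k+1}) we obtain:

  H_0: rank C_0 − rank ∂_1 = 7 − 6 = 1, and the invariant factors of ∂_1 are all 1, so H_0 = Z.
  H_1: rank ker ∂_1 − rank ∂_2 = (18 − 6) − 12 = 0, and ∂_2 has invariant factor 2 > 1, so H_1 = Z/2.
  H_2: rank ker ∂_2 − rank ∂_3 = (12 − 12) − 0 = 0, and there is no ∂_3, so H_2 = 0.

As a check, the Euler characteristic is 7 − 18 + 12 = 1, which agrees with 1 − 0 + 0 = 1.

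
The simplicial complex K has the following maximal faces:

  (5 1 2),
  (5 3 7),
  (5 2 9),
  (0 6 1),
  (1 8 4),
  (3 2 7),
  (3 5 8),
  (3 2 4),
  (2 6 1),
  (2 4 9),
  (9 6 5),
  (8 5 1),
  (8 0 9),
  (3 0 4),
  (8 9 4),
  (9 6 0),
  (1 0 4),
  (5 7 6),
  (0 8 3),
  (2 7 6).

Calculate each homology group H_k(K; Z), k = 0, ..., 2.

H_0 = Z,  H_1 = Z × Z/2,  H_2 = 0.

We work with the vertex ordering 0 < 1 < 2 < 3 < 4 < 5 < 6 < 7 < 8 < 9. The simplices of K, each written with vertices in increasing order, are:

  0-simplices (10): [0], [1], [2], [3], [4], [5], [6], [7], [8], [9]
  1-simplices (30): (30 of them)
  2-simplices (20): (20 of them)

so the chain groups are C_0 ≅ Z^10, C_1 ≅ Z^30, C_2 ≅ Z^20.

Boundary ∂_1: C_1 → C_0 maps an edge to its endpoints' difference, ∂[p,q] = q − p.
This gives a 10×30 integer matrix of rank 9; reducing to Smith normal form yields diagonal entries (1,1,1,1,1,1,1,1,1).

Boundary ∂_2: C_2 → C_1 maps a triangle to the signed sum of its edges. For instance
  ∂[5,6,7] = [6,7] − [5,7] + [5,6],
  ∂[0,3,8] = [3,8] − [0,8] + [0,3].
The 30×20 boundary matrix has rank 20 and Smith normal form diag(1,1,1,1,1,1,1,1,1,1,1,1,1,1,1,1,1,1,1,2).

Computing H_k = (kernel of ∂_k) / (image of ∂_{k+1}):

  H_0: rank C_0 − rank ∂_1 = 10 − 9 = 1, and the invariant factors of ∂_1 are all 1, so H_0 ≅ Z.
  H_1: rank ker ∂_1 − rank ∂_2 = (30 − 9) − 20 = 1, and ∂_2 has invariant factor 2 > 1, so H_1 ≅ Z × Z/2.
  H_2: rank ker ∂_2 − rank ∂_3 = (20 − 20) − 0 = 0, and there is no ∂_3, so H_2 ≅ 0.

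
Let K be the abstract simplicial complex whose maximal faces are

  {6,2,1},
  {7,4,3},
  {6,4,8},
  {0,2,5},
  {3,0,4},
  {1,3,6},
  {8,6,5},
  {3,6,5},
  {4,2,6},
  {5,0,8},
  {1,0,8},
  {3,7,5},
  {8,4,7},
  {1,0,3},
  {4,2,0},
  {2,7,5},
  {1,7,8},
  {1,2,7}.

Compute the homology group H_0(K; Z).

H_0 = Z.

K has 9 vertices, 27 edges, 18 triangles.
rank ∂_0 = 0, rank ∂_1 = 8 ⇒ b_0 = 9 − 0 − 8 = 1; all invariant factors of ∂_1 are 1 so no torsion. So H_0 ≅ Z.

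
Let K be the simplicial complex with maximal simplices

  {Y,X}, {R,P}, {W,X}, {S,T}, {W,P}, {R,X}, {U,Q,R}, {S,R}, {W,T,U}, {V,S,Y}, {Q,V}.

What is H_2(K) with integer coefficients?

H_2 ≅ 0.

We work with the vertex ordering P < Q < R < S < T < U < V < W < X < Y. The simplices of K, each written with vertices in increasing order, are:

  0-simplices (10): P, Q, R, S, T, U, V, W, X, Y
  1-simplices (17): PR, PW, QR, QU, QV, RS, RU, RX, ST, SV, SY, TU, TW, UW, VY, WX, XY
  2-simplices (3): QRU, SVY, TUW

giving chain groups C_0 ≅ Z^10, C_1 ≅ Z^17, C_2 ≅ Z^3.

The boundary map ∂_1: C_1 → C_0 maps an edge to its endpoints' difference, ∂[p,q] = q − p.
As a 10×17 matrix over Z this has rank 9, with invariant factors (1,1,1,1,1,1,1,1,1).

Boundary ∂_2: C_2 → C_1 sends each 2-simplex [p,q,r] to [q,r] − [p,r] + [p,q]. For instance
  ∂QRU = RU − QU + QR,
  ∂SVY = VY − SY + SV.
The resulting 17×3 matrix has rank 3, and its Smith normal form has invariant factors (1,1,1).

Reading off H_k = ker ∂_k / im ∂_{k+1}:

  H_2: rank ker ∂_2 − rank ∂_3 = (3 − 3) − 0 = 0, and there is no ∂_3, so H_2 ≅ 0.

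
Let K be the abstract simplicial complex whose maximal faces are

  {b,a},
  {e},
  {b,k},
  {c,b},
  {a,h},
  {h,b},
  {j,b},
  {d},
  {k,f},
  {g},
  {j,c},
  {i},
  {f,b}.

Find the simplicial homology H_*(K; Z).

We work with the vertex ordering a < b < c < d < e < f < g < h < i < j < k. The simplices of K, each written with vertices in increasing order, are:

  0-simplices (11): a, b, c, d, e, f, g, h, i, j, k
  1-simplices (9): ab, ah, bc, bf, bh, bj, bk, cj, fk

Hence C_0 ≅ Z^11, C_1 ≅ Z^9.

The boundary map ∂_1: C_1 → C_0 is given by ∂[p,q] = [q] − [p].
The resulting 11×9 matrix has rank 6, and its Smith normal form has invariant factors (1,1,1,1,1,1).

From H_k ≅ ker(∂_k) / im(∂_{k+1}) we obtain:

  H_0: rank C_0 − rank ∂_1 = 11 − 6 = 5, and the invariant factors of ∂_1 are all 1, so H_0 ≅ Z^5.
  H_1: rank ker ∂_1 − rank ∂_2 = (9 − 6) − 0 = 3, and there is no ∂_2, so H_1 ≅ Z^3.

As a check, the Euler characteristic is 11 − 9 = 2, which agrees with 5 − 3 = 2.

H_0 = Z^5,  H_1 = Z^3.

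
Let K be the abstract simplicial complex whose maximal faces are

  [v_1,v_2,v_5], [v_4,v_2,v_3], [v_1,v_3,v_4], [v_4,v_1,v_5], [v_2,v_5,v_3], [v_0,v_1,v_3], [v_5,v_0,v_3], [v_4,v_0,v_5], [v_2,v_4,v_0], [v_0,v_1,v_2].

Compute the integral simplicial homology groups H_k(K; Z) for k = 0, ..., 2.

H_0 = Z,  H_1 = Z_2,  H_2 = 0.

We work with the vertex ordering v_0 < v_1 < v_2 < v_3 < v_4 < v_5. The simplices of K, each written with vertices in increasing order, are:

  0-simplices (6): [v_0], [v_1], [v_2], [v_3], [v_4], [v_5]
  1-simplices (15): (15 of them)
  2-simplices (10): [v_0,v_1,v_2], [v_0,v_1,v_3], [v_0,v_2,v_4], [v_0,v_3,v_5], [v_0,v_4,v_5], [v_1,v_2,v_5], [v_1,v_3,v_4], [v_1,v_4,v_5], [v_2,v_3,v_4], [v_2,v_3,v_5]

so the chain groups are C_0 ≅ Z^6, C_1 ≅ Z^15, C_2 ≅ Z^10.

∂_1: C_1 → C_0 sends each edge [p,q] (with p < q) to q − p. For instance
  ∂[v_3,v_5] = [v_5] − [v_3].
This gives a 6×15 integer matrix of rank 5; reducing to Smith normal form yields diagonal entries (1,1,1,1,1).

The boundary map ∂_2: C_2 → C_1 sends each 2-simplex [p,q,r] to [q,r] − [p,r] + [p,q]. For instance
  ∂[v_0,v_1,v_2] = [v_1,v_2] − [v_0,v_2] + [v_0,v_1],
  ∂[v_1,v_3,v_4] = [v_3,v_4] − [v_1,v_4] + [v_1,v_3].
This gives a 15×10 integer matrix of rank 10; reducing to Smith normal form yields diagonal entries (1,1,1,1,1,1,1,1,1,2).

Now H_k = ker ∂_k / im ∂_{k+1}, so:

  H_0: rank C_0 − rank ∂_1 = 6 − 5 = 1, and the invariant factors of ∂_1 are all 1, so H_0 = Z.
  H_1: rank ker ∂_1 − rank ∂_2 = (15 − 5) − 10 = 0, and ∂_2 has invariant factor 2 > 1, so H_1 = Z_2.
  H_2: rank ker ∂_2 − rank ∂_3 = (10 − 10) − 0 = 0, and there is no ∂_3, so H_2 = 0.

As a check, the Euler characteristic is 6 − 15 + 10 = 1, which agrees with 1 − 0 + 0 = 1.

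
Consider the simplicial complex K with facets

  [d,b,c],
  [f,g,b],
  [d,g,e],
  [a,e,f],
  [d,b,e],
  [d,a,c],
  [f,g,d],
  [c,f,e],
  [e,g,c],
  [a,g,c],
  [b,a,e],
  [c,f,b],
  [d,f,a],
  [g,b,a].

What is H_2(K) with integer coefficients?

H_2 ≅ Z.

Fix the vertex order a < b < c < d < e < f < g and write every simplex with vertices in increasing order. Then dim K = 2 and the simplices of K are:

  0-simplices (7): a, b, c, d, e, f, g
  1-simplices (21): ab, ac, ad, ae, af, ag, bc, bd, be, bf, bg, cd, ce, cf, cg, de, df, dg, ef, eg, fg
  2-simplices (14): abe, abg, acd, acg, adf, aef, bcd, bcf, bde, bfg, cef, ceg, deg, dfg

giving chain groups C_0 ≅ Z^7, C_1 ≅ Z^21, C_2 ≅ Z^14.

∂_1: C_1 → C_0 maps an edge to its endpoints' difference, ∂[p,q] = q − p.
The resulting 7×21 matrix has rank 6, and its Smith normal form has invariant factors (1,1,1,1,1,1).

∂_2: C_2 → C_1 acts by ∂[p,q,r] = [q,r] − [p,r] + [p,q]. For instance
  ∂aef = ef − af + ae,
  ∂acg = cg − ag + ac.
As a 21×14 matrix over Z this has rank 13, with invariant factors (1,1,1,1,1,1,1,1,1,1,1,1,1).

Reading off H_k = ker ∂_k / im ∂_{k+1}:

  H_2: rank ker ∂_2 − rank ∂_3 = (14 − 13) − 0 = 1, and there is no ∂_3, so H_2 = Z.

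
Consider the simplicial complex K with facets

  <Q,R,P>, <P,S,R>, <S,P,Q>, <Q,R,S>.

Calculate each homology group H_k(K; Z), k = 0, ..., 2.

H_0 ≅ Z,  H_1 = 0,  H_2 ≅ Z.

Order the vertices as P < Q < R < S. Listing each simplex with vertices in this order, K has dimension 2 with simplices:

  0-simplices (4): P, Q, R, S
  1-simplices (6): PQ, PR, PS, QR, QS, RS
  2-simplices (4): PQR, PQS, PRS, QRS

so the chain groups are C_0 ≅ Z^4, C_1 ≅ Z^6, C_2 ≅ Z^4.

∂_1: C_1 → C_0 maps an edge to its endpoints' difference, ∂[p,q] = q − p.
As a 4×6 matrix over Z this has rank 3, with invariant factors (1,1,1).

Boundary ∂_2: C_2 → C_1 maps a triangle to the signed sum of its edges. For instance
  ∂PRS = RS − PS + PR,
  ∂PQR = QR − PR + PQ.
The resulting 6×4 matrix has rank 3, and its Smith normal form has invariant factors (1,1,1).

Now H_k = ker ∂_k / im ∂_{k+1}, so:

  H_0: rank C_0 − rank ∂_1 = 4 − 3 = 1, and the invariant factors of ∂_1 are all 1, so H_0 ≅ Z.
  H_1: rank ker ∂_1 − rank ∂_2 = (6 − 3) − 3 = 0, and the invariant factors of ∂_2 are all 1, so H_1 ≅ 0.
  H_2: rank ker ∂_2 − rank ∂_3 = (4 − 3) − 0 = 1, and there is no ∂_3, so H_2 ≅ Z.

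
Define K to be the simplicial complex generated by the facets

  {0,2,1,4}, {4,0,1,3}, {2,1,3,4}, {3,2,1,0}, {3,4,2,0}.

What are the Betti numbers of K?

b_0 = 1, b_1 = 0, b_2 = 0, b_3 = 1.

Take the total order 0 < 1 < 2 < 3 < 4 on the vertex set. Then K (dimension 3) consists of the simplices:

  0-simplices (5): [0], [1], [2], [3], [4]
  1-simplices (10): [0,1], [0,2], [0,3], [0,4], [1,2], [1,3], [1,4], [2,3], [2,4], [3,4]
  2-simplices (10): [0,1,2], [0,1,3], [0,1,4], [0,2,3], [0,2,4], [0,3,4], [1,2,3], [1,2,4], [1,3,4], [2,3,4]
  3-simplices (5): [0,1,2,3], [0,1,2,4], [0,1,3,4], [0,2,3,4], [1,2,3,4]

so the chain groups are C_0 ≅ Z^5, C_1 ≅ Z^10, C_2 ≅ Z^10, C_3 ≅ Z^5.

The boundary map ∂_1: C_1 → C_0 maps an edge to its endpoints' difference, ∂[p,q] = q − p. For instance
  ∂[1,2] = [2] − [1].
This gives a 5×10 integer matrix of rank 4; reducing to Smith normal form yields diagonal entries (1,1,1,1).

Boundary ∂_2: C_2 → C_1 maps a triangle to the signed sum of its edges. For instance
  ∂[0,3,4] = [3,4] − [0,4] + [0,3],
  ∂[1,2,3] = [2,3] − [1,3] + [1,2].
The 10×10 boundary matrix has rank 6 and Smith normal form diag(1,1,1,1,1,1).

Boundary ∂_3: C_3 → C_2 sends each 3-simplex σ to the alternating sum Σ_i (−1)^i (σ with its i-th vertex removed). For instance
  ∂[0,1,3,4] = [1,3,4] − [0,3,4] + [0,1,4] − [0,1,3],
  ∂[0,1,2,3] = [1,2,3] − [0,2,3] + [0,1,3] − [0,1,2].
As a 10×5 matrix over Z this has rank 4, with invariant factors (1,1,1,1).

Now H_k = ker ∂_k / im ∂_{k+1}, so:

  H_0: rank C_0 − rank ∂_1 = 5 − 4 = 1, and the invariant factors of ∂_1 are all 1, so H_0 = Z.
  H_1: rank ker ∂_1 − rank ∂_2 = (10 − 4) − 6 = 0, and the invariant factors of ∂_2 are all 1, so H_1 = 0.
  H_2: rank ker ∂_2 − rank ∂_3 = (10 − 6) − 4 = 0, and the invariant factors of ∂_3 are all 1, so H_2 = 0.
  H_3: rank ker ∂_3 − rank ∂_4 = (5 − 4) − 0 = 1, and there is no ∂_4, so H_3 = Z.

As a check, the Euler characteristic is 5 − 10 + 10 − 5 = 0, which agrees with 1 − 0 + 0 − 1 = 0.
(K is a triangulation of the 3-sphere S^3.)

Hence the Betti numbers are b_0 = 1, b_1 = 0, b_2 = 0, b_3 = 1.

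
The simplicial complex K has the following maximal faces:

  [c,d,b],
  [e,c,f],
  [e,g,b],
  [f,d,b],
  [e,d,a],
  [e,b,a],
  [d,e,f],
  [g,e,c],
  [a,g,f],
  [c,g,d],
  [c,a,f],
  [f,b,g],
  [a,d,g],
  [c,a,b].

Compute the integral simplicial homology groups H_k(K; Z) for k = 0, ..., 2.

We work with the vertex ordering a < b < c < d < e < f < g. The simplices of K, each written with vertices in increasing order, are:

  0-simplices (7): a, b, c, d, e, f, g
  1-simplices (21): ab, ac, ad, ae, af, ag, bc, bd, be, bf, bg, cd, ce, cf, cg, de, df, dg, ef, eg, fg
  2-simplices (14): abc, abe, acf, ade, adg, afg, bcd, bdf, beg, bfg, cdg, cef, ceg, def

giving chain groups C_0 ≅ Z^7, C_1 ≅ Z^21, C_2 ≅ Z^14.

∂_1: C_1 → C_0 maps an edge to its endpoints' difference, ∂[p,q] = q − p. For instance
  ∂de = e − d.
This gives a 7×21 integer matrix of rank 6; reducing to Smith normal form yields diagonal entries (1,1,1,1,1,1).

∂_2: C_2 → C_1 acts by ∂[p,q,r] = [q,r] − [p,r] + [p,q]. For instance
  ∂adg = dg − ag + ad,
  ∂acf = cf − af + ac.
This gives a 21×14 integer matrix of rank 13; reducing to Smith normal form yields diagonal entries (1,1,1,1,1,1,1,1,1,1,1,1,1).

Now H_k = ker ∂_k / im ∂_{k+1}, so:

  H_0: rank C_0 − rank ∂_1 = 7 − 6 = 1, and the invariant factors of ∂_1 are all 1, so H_0 ≅ Z.
  H_1: rank ker ∂_1 − rank ∂_2 = (21 − 6) − 13 = 2, and the invariant factors of ∂_2 are all 1, so H_1 ≅ Z^2.
  H_2: rank ker ∂_2 − rank ∂_3 = (14 − 13) − 0 = 1, and there is no ∂_3, so H_2 ≅ Z.

As a check, the Euler characteristic is 7 − 21 + 14 = 0, which agrees with 1 − 2 + 1 = 0.
(K is a triangulation of the torus T^2.)

H_0 ≅ Z,  H_1 ≅ Z^2,  H_2 ≅ Z.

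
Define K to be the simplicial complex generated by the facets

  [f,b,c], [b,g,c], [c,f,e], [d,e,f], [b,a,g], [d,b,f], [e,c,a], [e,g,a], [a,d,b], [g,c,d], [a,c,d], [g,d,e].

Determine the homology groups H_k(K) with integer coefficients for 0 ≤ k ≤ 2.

H_0 = Z,  H_1 = Z/2Z,  H_2 = 0.

K has 7 vertices, 18 edges, 12 triangles.
rank ∂_0 = 0, rank ∂_1 = 6 ⇒ b_0 = 7 − 0 − 6 = 1; all invariant factors of ∂_1 are 1 so no torsion. So H_0 = Z.
rank ∂_1 = 6, rank ∂_2 = 12 ⇒ b_1 = 18 − 6 − 12 = 0; ∂_2 has invariant factor(s) [2] giving torsion. So H_1 = Z/2Z.
rank ∂_2 = 12, rank ∂_3 = 0 ⇒ b_2 = 12 − 12 − 0 = 0. So H_2 = 0.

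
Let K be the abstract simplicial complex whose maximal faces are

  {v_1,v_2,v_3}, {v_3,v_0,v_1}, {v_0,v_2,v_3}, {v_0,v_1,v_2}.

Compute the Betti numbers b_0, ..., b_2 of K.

K has 4 vertices, 6 edges, 4 triangles.
rank ∂_0 = 0, rank ∂_1 = 3 ⇒ b_0 = 4 − 0 − 3 = 1; all invariant factors of ∂_1 are 1 so no torsion. So H_0 ≅ Z.
rank ∂_1 = 3, rank ∂_2 = 3 ⇒ b_1 = 6 − 3 − 3 = 0; all invariant factors of ∂_2 are 1 so no torsion. So H_1 ≅ 0.
rank ∂_2 = 3, rank ∂_3 = 0 ⇒ b_2 = 4 − 3 − 0 = 1. So H_2 ≅ Z.

b_0 = 1, b_1 = 0, b_2 = 1.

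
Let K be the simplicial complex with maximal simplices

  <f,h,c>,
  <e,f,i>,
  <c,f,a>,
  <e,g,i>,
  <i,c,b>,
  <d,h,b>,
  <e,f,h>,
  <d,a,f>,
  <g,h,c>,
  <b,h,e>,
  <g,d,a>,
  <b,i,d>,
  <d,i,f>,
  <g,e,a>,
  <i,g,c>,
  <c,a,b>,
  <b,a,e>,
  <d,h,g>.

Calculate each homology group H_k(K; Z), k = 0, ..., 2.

H_0 = Z,  H_1 = Z^2,  H_2 = Z.

K has 9 vertices, 27 edges, 18 triangles.
rank ∂_0 = 0, rank ∂_1 = 8 ⇒ b_0 = 9 − 0 − 8 = 1; all invariant factors of ∂_1 are 1 so no torsion. So H_0 = Z.
rank ∂_1 = 8, rank ∂_2 = 17 ⇒ b_1 = 27 − 8 − 17 = 2; all invariant factors of ∂_2 are 1 so no torsion. So H_1 = Z^2.
rank ∂_2 = 17, rank ∂_3 = 0 ⇒ b_2 = 18 − 17 − 0 = 1. So H_2 = Z.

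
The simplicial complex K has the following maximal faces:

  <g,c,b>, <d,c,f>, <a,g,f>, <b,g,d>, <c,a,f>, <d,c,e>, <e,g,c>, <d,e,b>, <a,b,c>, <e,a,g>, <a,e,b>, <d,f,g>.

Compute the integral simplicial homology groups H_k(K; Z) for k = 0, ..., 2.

K has 7 vertices, 18 edges, 12 triangles.
rank ∂_0 = 0, rank ∂_1 = 6 ⇒ b_0 = 7 − 0 − 6 = 1; all invariant factors of ∂_1 are 1 so no torsion. So H_0 = Z.
rank ∂_1 = 6, rank ∂_2 = 12 ⇒ b_1 = 18 − 6 − 12 = 0; ∂_2 has invariant factor(s) [2] giving torsion. So H_1 = Z/2.
rank ∂_2 = 12, rank ∂_3 = 0 ⇒ b_2 = 12 − 12 − 0 = 0. So H_2 = 0.

H_0 ≅ Z,  H_1 ≅ Z/2,  H_2 = 0.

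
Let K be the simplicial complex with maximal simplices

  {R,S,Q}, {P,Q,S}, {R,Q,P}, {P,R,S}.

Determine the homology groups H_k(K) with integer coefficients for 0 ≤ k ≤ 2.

Take the total order P < Q < R < S on the vertex set. Then K (dimension 2) consists of the simplices:

  0-simplices (4): P, Q, R, S
  1-simplices (6): PQ, PR, PS, QR, QS, RS
  2-simplices (4): PQR, PQS, PRS, QRS

so the chain groups are C_0 ≅ Z^4, C_1 ≅ Z^6, C_2 ≅ Z^4.

Boundary ∂_1: C_1 → C_0 sends each edge [p,q] (with p < q) to q − p.
The resulting 4×6 matrix has rank 3, and its Smith normal form has invariant factors (1,1,1).

∂_2: C_2 → C_1 acts by ∂[p,q,r] = [q,r] − [p,r] + [p,q]. For instance
  ∂PQS = QS − PS + PQ,
  ∂PQR = QR − PR + PQ.
As a 6×4 matrix over Z this has rank 3, with invariant factors (1,1,1).

Reading off H_k = ker ∂_k / im ∂_{k+1}:

  H_0: rank C_0 − rank ∂_1 = 4 − 3 = 1, and the invariant factors of ∂_1 are all 1, so H_0 = Z.
  H_1: rank ker ∂_1 − rank ∂_2 = (6 − 3) − 3 = 0, and the invariant factors of ∂_2 are all 1, so H_1 = 0.
  H_2: rank ker ∂_2 − rank ∂_3 = (4 − 3) − 0 = 1, and there is no ∂_3, so H_2 = Z.

(K is a triangulation of the 2-sphere S^2.)

H_0 ≅ Z,  H_1 = 0,  H_2 ≅ Z.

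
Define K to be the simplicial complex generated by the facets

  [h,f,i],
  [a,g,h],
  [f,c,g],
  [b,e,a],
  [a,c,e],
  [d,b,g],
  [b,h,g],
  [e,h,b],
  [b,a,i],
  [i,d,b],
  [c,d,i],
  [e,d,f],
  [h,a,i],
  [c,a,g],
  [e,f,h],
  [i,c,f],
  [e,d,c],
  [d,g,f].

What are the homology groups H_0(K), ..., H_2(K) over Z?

H_0 = Z,  H_1 = Z × Z/2,  H_2 = 0.

Order the vertices as a < b < c < d < e < f < g < h < i. Listing each simplex with vertices in this order, K has dimension 2 with simplices:

  0-simplices (9): a, b, c, d, e, f, g, h, i
  1-simplices (27): ab, ac, ae, ag, ah, ai, bd, be, bg, bh, bi, cd, ce, cf, cg, ci, de, df, dg, di, ef, eh, fg, fh, fi, gh, hi
  2-simplices (18): abe, abi, ace, acg, agh, ahi, bdg, bdi, beh, bgh, cde, cdi, cfg, cfi, def, dfg, efh, fhi

giving chain groups C_0 ≅ Z^9, C_1 ≅ Z^27, C_2 ≅ Z^18.

Boundary ∂_1: C_1 → C_0 sends each edge [p,q] (with p < q) to q − p. For instance
  ∂cg = g − c.
The resulting 9×27 matrix has rank 8, and its Smith normal form has invariant factors (1,1,1,1,1,1,1,1).

Boundary ∂_2: C_2 → C_1 sends each 2-simplex [p,q,r] to [q,r] − [p,r] + [p,q]. For instance
  ∂def = ef − df + de,
  ∂bgh = gh − bh + bg.
The resulting 27×18 matrix has rank 18, and its Smith normal form has invariant factors (1,1,1,1,1,1,1,1,1,1,1,1,1,1,1,1,1,2).

From H_k ≅ ker(∂_k) / im(∂_{k+1}) we obtain:

  H_0: rank C_0 − rank ∂_1 = 9 − 8 = 1, and the invariant factors of ∂_1 are all 1, so H_0 = Z.
  H_1: rank ker ∂_1 − rank ∂_2 = (27 − 8) − 18 = 1, and ∂_2 has invariant factor 2 > 1, so H_1 = Z × Z/2.
  H_2: rank ker ∂_2 − rank ∂_3 = (18 − 18) − 0 = 0, and there is no ∂_3, so H_2 = 0.

As a check, the Euler characteristic is 9 − 27 + 18 = 0, which agrees with 1 − 1 + 0 = 0.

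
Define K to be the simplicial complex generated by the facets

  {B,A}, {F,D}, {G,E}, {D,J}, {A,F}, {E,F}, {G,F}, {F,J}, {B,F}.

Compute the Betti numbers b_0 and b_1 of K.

b_0 = 1, b_1 = 3.

Fix the vertex order A < B < D < E < F < G < J and write every simplex with vertices in increasing order. Then dim K = 1 and the simplices of K are:

  0-simplices (7): A, B, D, E, F, G, J
  1-simplices (9): AB, AF, BF, DF, DJ, EF, EG, FG, FJ

giving chain groups C_0 ≅ Z^7, C_1 ≅ Z^9.

The boundary map ∂_1: C_1 → C_0 sends each edge [p,q] (with p < q) to q − p.
The 7×9 boundary matrix has rank 6 and Smith normal form diag(1,1,1,1,1,1).

Reading off H_k = ker ∂_k / im ∂_{k+1}:

  H_0: rank C_0 − rank ∂_1 = 7 − 6 = 1, and the invariant factors of ∂_1 are all 1, so H_0 ≅ Z.
  H_1: rank ker ∂_1 − rank ∂_2 = (9 − 6) − 0 = 3, and there is no ∂_2, so H_1 ≅ Z^3.

(K is a triangulation of a wedge of 3 circles.)

Hence the Betti numbers are b_0 = 1, b_1 = 3.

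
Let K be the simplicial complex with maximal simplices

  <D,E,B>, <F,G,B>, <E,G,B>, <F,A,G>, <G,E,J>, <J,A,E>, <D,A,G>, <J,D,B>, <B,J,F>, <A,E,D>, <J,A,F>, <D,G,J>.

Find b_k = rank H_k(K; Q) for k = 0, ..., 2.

b_0 = 1, b_1 = 0, b_2 = 0.

K has 7 vertices, 18 edges, 12 triangles.
rank ∂_0 = 0, rank ∂_1 = 6 ⇒ b_0 = 7 − 0 − 6 = 1; all invariant factors of ∂_1 are 1 so no torsion. So H_0 = Z.
rank ∂_1 = 6, rank ∂_2 = 12 ⇒ b_1 = 18 − 6 − 12 = 0; ∂_2 has invariant factor(s) [2] giving torsion. So H_1 = Z/2.
rank ∂_2 = 12, rank ∂_3 = 0 ⇒ b_2 = 12 − 12 − 0 = 0. So H_2 = 0.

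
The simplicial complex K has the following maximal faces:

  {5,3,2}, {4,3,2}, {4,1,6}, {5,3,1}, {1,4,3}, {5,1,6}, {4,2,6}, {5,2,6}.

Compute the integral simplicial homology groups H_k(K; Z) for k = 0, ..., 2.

H_0 = Z,  H_1 = 0,  H_2 = Z.

We work with the vertex ordering 1 < 2 < 3 < 4 < 5 < 6. The simplices of K, each written with vertices in increasing order, are:

  0-simplices (6): [1], [2], [3], [4], [5], [6]
  1-simplices (12): [1,3], [1,4], [1,5], [1,6], [2,3], [2,4], [2,5], [2,6], [3,4], [3,5], [4,6], [5,6]
  2-simplices (8): [1,3,4], [1,3,5], [1,4,6], [1,5,6], [2,3,4], [2,3,5], [2,4,6], [2,5,6]

giving chain groups C_0 ≅ Z^6, C_1 ≅ Z^12, C_2 ≅ Z^8.

The boundary map ∂_1: C_1 → C_0 maps an edge to its endpoints' difference, ∂[p,q] = q − p.
As a 6×12 matrix over Z this has rank 5, with invariant factors (1,1,1,1,1).

∂_2: C_2 → C_1 acts by ∂[p,q,r] = [q,r] − [p,r] + [p,q]. For instance
  ∂[2,3,4] = [3,4] − [2,4] + [2,3],
  ∂[2,5,6] = [5,6] − [2,6] + [2,5].
This gives a 12×8 integer matrix of rank 7; reducing to Smith normal form yields diagonal entries (1,1,1,1,1,1,1).

From H_k ≅ ker(∂_k) / im(∂_{k+1}) we obtain:

  H_0: rank C_0 − rank ∂_1 = 6 − 5 = 1, and the invariant factors of ∂_1 are all 1, so H_0 ≅ Z.
  H_1: rank ker ∂_1 − rank ∂_2 = (12 − 5) − 7 = 0, and the invariant factors of ∂_2 are all 1, so H_1 ≅ 0.
  H_2: rank ker ∂_2 − rank ∂_3 = (8 − 7) − 0 = 1, and there is no ∂_3, so H_2 ≅ Z.

(K is a triangulation of the 2-sphere S^2.)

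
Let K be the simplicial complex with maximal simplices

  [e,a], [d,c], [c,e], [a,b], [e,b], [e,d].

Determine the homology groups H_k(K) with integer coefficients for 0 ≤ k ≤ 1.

We work with the vertex ordering a < b < c < d < e. The simplices of K, each written with vertices in increasing order, are:

  0-simplices (5): a, b, c, d, e
  1-simplices (6): ab, ae, be, cd, ce, de

giving chain groups C_0 ≅ Z^5, C_1 ≅ Z^6.

The boundary map ∂_1: C_1 → C_0 is given by ∂[p,q] = [q] − [p]. For instance
  ∂de = e − d.
This gives a 5×6 integer matrix of rank 4; reducing to Smith normal form yields diagonal entries (1,1,1,1).

From H_k ≅ ker(∂_k) / im(∂_{k+1}) we obtain:

  H_0: rank C_0 − rank ∂_1 = 5 − 4 = 1, and the invariant factors of ∂_1 are all 1, so H_0 ≅ Z.
  H_1: rank ker ∂_1 − rank ∂_2 = (6 − 4) − 0 = 2, and there is no ∂_2, so H_1 ≅ Z^2.

H_0 = Z,  H_1 = Z^2.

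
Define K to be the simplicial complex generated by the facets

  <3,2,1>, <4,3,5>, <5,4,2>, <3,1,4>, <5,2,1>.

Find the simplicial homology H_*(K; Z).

K has 5 vertices, 10 edges, 5 triangles.
rank ∂_0 = 0, rank ∂_1 = 4 ⇒ b_0 = 5 − 0 − 4 = 1; all invariant factors of ∂_1 are 1 so no torsion. So H_0 = Z.
rank ∂_1 = 4, rank ∂_2 = 5 ⇒ b_1 = 10 − 4 − 5 = 1; all invariant factors of ∂_2 are 1 so no torsion. So H_1 = Z.
rank ∂_2 = 5, rank ∂_3 = 0 ⇒ b_2 = 5 − 5 − 0 = 0. So H_2 = 0.

H_0 ≅ Z,  H_1 ≅ Z,  H_2 = 0.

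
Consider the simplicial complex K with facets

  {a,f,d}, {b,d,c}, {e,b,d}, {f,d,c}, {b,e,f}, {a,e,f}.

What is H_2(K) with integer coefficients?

We work with the vertex ordering a < b < c < d < e < f. The simplices of K, each written with vertices in increasing order, are:

  0-simplices (6): a, b, c, d, e, f
  1-simplices (12): ad, ae, af, bc, bd, be, bf, cd, cf, de, df, ef
  2-simplices (6): adf, aef, bcd, bde, bef, cdf

giving chain groups C_0 ≅ Z^6, C_1 ≅ Z^12, C_2 ≅ Z^6.

∂_1: C_1 → C_0 is given by ∂[p,q] = [q] − [p].
As a 6×12 matrix over Z this has rank 5, with invariant factors (1,1,1,1,1).

∂_2: C_2 → C_1 acts by ∂[p,q,r] = [q,r] − [p,r] + [p,q]. For instance
  ∂bcd = cd − bd + bc,
  ∂bef = ef − bf + be.
The 12×6 boundary matrix has rank 6 and Smith normal form diag(1,1,1,1,1,1).

From H_k ≅ ker(∂_k) / im(∂_{k+1}) we obtain:

  H_2: rank ker ∂_2 − rank ∂_3 = (6 − 6) − 0 = 0, and there is no ∂_3, so H_2 ≅ 0.

H_2 = 0.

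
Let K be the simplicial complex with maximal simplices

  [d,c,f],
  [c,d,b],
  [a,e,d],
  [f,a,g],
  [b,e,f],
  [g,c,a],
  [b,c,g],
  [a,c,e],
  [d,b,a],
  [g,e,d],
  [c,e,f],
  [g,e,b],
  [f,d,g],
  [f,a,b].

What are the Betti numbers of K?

Order the vertices as a < b < c < d < e < f < g. Listing each simplex with vertices in this order, K has dimension 2 with simplices:

  0-simplices (7): a, b, c, d, e, f, g
  1-simplices (21): ab, ac, ad, ae, af, ag, bc, bd, be, bf, bg, cd, ce, cf, cg, de, df, dg, ef, eg, fg
  2-simplices (14): abd, abf, ace, acg, ade, afg, bcd, bcg, bef, beg, cdf, cef, deg, dfg

Hence C_0 ≅ Z^7, C_1 ≅ Z^21, C_2 ≅ Z^14.

Boundary ∂_1: C_1 → C_0 sends each edge [p,q] (with p < q) to q − p. For instance
  ∂fg = g − f.
As a 7×21 matrix over Z this has rank 6, with invariant factors (1,1,1,1,1,1).

Boundary ∂_2: C_2 → C_1 sends each 2-simplex [p,q,r] to [q,r] − [p,r] + [p,q]. For instance
  ∂afg = fg − ag + af,
  ∂deg = eg − dg + de.
This gives a 21×14 integer matrix of rank 13; reducing to Smith normal form yields diagonal entries (1,1,1,1,1,1,1,1,1,1,1,1,1).

From H_k ≅ ker(∂_k) / im(∂_{k+1}) we obtain:

  H_0: rank C_0 − rank ∂_1 = 7 − 6 = 1, and the invariant factors of ∂_1 are all 1, so H_0 = Z.
  H_1: rank ker ∂_1 − rank ∂_2 = (21 − 6) − 13 = 2, and the invariant factors of ∂_2 are all 1, so H_1 = Z^2.
  H_2: rank ker ∂_2 − rank ∂_3 = (14 − 13) − 0 = 1, and there is no ∂_3, so H_2 = Z.

(K is a triangulation of the torus T^2.)

Hence the Betti numbers are b_0 = 1, b_1 = 2, b_2 = 1.

b_0 = 1, b_1 = 2, b_2 = 1.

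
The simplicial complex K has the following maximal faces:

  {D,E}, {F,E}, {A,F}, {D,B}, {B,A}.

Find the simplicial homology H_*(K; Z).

H_0 = Z,  H_1 = Z.

Fix the vertex order A < B < D < E < F and write every simplex with vertices in increasing order. Then dim K = 1 and the simplices of K are:

  0-simplices (5): A, B, D, E, F
  1-simplices (5): AB, AF, BD, DE, EF

giving chain groups C_0 ≅ Z^5, C_1 ≅ Z^5.

Boundary ∂_1: C_1 → C_0 sends each edge [p,q] (with p < q) to q − p.
This gives a 5×5 integer matrix of rank 4; reducing to Smith normal form yields diagonal entries (1,1,1,1).

Now H_k = ker ∂_k / im ∂_{k+1}, so:

  H_0: rank C_0 − rank ∂_1 = 5 − 4 = 1, and the invariant factors of ∂_1 are all 1, so H_0 ≅ Z.
  H_1: rank ker ∂_1 − rank ∂_2 = (5 − 4) − 0 = 1, and there is no ∂_2, so H_1 ≅ Z.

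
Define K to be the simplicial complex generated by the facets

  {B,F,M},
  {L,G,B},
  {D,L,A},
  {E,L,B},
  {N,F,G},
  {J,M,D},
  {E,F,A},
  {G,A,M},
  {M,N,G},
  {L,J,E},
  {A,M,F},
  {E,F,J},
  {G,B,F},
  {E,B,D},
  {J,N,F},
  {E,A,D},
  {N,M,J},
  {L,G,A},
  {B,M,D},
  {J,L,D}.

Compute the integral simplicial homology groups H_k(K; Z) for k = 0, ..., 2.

H_0 = Z,  H_1 = Z × Z/2,  H_2 = 0.

We work with the vertex ordering A < B < D < E < F < G < J < L < M < N. The simplices of K, each written with vertices in increasing order, are:

  0-simplices (10): A, B, D, E, F, G, J, L, M, N
  1-simplices (30): AD, AE, AF, AG, AL, AM, BD, BE, BF, BG, BL, BM, DE, DJ, DL, DM, EF, EJ, EL, FG, FJ, FM, FN, GL, GM, GN, JL, JM, JN, MN
  2-simplices (20): ADE, ADL, AEF, AFM, AGL, AGM, BDE, BDM, BEL, BFG, BFM, BGL, DJL, DJM, EFJ, EJL, FGN, FJN, GMN, JMN

Hence C_0 ≅ Z^10, C_1 ≅ Z^30, C_2 ≅ Z^20.

∂_1: C_1 → C_0 sends each edge [p,q] (with p < q) to q − p. For instance
  ∂AG = G − A.
As a 10×30 matrix over Z this has rank 9, with invariant factors (1,1,1,1,1,1,1,1,1).

Boundary ∂_2: C_2 → C_1 acts by ∂[p,q,r] = [q,r] − [p,r] + [p,q]. For instance
  ∂BFM = FM − BM + BF,
  ∂GMN = MN − GN + GM.
The 30×20 boundary matrix has rank 20 and Smith normal form diag(1,1,1,1,1,1,1,1,1,1,1,1,1,1,1,1,1,1,1,2).

From H_k ≅ ker(∂_k) / im(∂_{k+1}) we obtain:

  H_0: rank C_0 − rank ∂_1 = 10 − 9 = 1, and the invariant factors of ∂_1 are all 1, so H_0 = Z.
  H_1: rank ker ∂_1 − rank ∂_2 = (30 − 9) − 20 = 1, and ∂_2 has invariant factor 2 > 1, so H_1 = Z × Z/2.
  H_2: rank ker ∂_2 − rank ∂_3 = (20 − 20) − 0 = 0, and there is no ∂_3, so H_2 = 0.

(K is a triangulation of the Klein bottle.)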